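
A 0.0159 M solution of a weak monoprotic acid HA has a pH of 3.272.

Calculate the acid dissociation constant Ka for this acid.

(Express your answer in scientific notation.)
K_a = 1.86e-05

[H⁺] = 10^(−pH) = 10^(−3.272) = 5.346e-04 M. For HA ⇌ H⁺ + A⁻, Ka = x²/(C − x) = (5.346e-04)²/(0.0159 − 5.346e-04) = 1.86e-05.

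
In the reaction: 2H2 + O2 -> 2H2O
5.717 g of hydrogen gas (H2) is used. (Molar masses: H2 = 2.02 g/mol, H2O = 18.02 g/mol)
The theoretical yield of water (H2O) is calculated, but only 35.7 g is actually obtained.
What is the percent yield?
Moles of H2 = 5.717 g ÷ 2.02 g/mol = 2.8302 mol
Mole ratio: 2 mol H2O / 2 mol H2
Moles of H2O = 2.8302 × (2/2) = 2.8302 mol
Theoretical yield = 2.8302 mol × 18.02 g/mol = 51 g
Actual yield = 35.7 g
Percent yield = (35.7 / 51) × 100% = 70.0%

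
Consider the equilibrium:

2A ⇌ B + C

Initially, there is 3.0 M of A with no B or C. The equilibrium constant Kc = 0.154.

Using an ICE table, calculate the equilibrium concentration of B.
[B] = 0.660 M

ICE: [A] = 3.0 − 2x, [B] = [C] = x.
Kc = x²/(3.0 − 2x)² = 0.154 ⇒ √Kc = x/(3.0 − 2x).
x = √0.154·3.0/(1 + 2√0.154) = 0.39243·3.0/1.7849 = 0.6596.
[B] = x = 0.660 M.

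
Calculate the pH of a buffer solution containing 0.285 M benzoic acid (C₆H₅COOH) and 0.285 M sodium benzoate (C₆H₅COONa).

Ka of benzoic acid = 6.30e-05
pH = 4.20

pKa = -log(6.30e-05) = 4.20. pH = pKa + log([A⁻]/[HA]) = 4.20 + log(0.285/0.285)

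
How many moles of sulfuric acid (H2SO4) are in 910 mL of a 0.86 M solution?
Moles = Molarity × Volume (L)
Moles = 0.86 M × 0.91 L = 0.7826 mol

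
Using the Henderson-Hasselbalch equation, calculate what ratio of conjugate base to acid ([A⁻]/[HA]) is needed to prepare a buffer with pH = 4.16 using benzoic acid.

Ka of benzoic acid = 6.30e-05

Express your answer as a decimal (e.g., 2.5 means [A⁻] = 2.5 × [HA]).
[A⁻]/[HA] = 0.911

pKa = −log(6.30e-05) = 4.2007. pH = pKa + log([A⁻]/[HA]). 4.16 = 4.2007 + log(ratio). log(ratio) = 4.16 − 4.2007 = -0.0407. ratio = 10^(-0.0407) = 0.911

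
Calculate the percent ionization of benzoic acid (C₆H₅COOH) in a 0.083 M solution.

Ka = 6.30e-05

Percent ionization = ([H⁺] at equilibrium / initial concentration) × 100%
Percent ionization = 2.72%

Let x = [H⁺]. Ka = x²/(C - x) ⇒ x² + (6.30e-05)x - (6.30e-05)(0.083) = 0. x = 2.2554e-03. Percent = (2.2554e-03/0.083) × 100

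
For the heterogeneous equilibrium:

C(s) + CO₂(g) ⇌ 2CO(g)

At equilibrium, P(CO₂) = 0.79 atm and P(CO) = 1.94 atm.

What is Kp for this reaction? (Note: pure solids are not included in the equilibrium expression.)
K_p = 4.764

Solid C is excluded.
Kp = P(CO)²/P(CO₂) = (1.94)²/0.79 = 3.764/0.79 = 4.764.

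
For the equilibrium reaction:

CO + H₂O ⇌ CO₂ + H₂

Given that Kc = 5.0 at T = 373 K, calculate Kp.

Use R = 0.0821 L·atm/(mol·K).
K_p = 5.0000

Δn = (moles gaseous products) − (moles gaseous reactants) = 0
T = 373 K; RT = 0.0821 × 373 = 30.6233
Kp = Kc·(RT)^Δn = 5.0 × (30.6233)^0 = 5.0 × 1 = 5.0000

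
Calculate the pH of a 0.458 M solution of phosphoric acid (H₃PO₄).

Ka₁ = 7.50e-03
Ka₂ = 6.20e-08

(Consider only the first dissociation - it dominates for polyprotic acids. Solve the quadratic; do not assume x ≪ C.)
pH = 1.26

x² + Ka₁·x − Ka₁·C = 0 with Ka₁ = 7.50e-03, C = 0.458.
x = (−Ka₁ + √(Ka₁² + 4·Ka₁·C))/2 = 5.4979e-02 M, so pH = 1.26.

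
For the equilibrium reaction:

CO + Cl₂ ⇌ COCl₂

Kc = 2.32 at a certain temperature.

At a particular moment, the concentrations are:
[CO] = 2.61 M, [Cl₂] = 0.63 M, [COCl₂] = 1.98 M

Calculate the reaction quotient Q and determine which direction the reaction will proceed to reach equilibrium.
Q = 1.204, Q < K, reaction proceeds forward (toward products)

Q = ([COCl₂]) / ([CO] × [Cl₂])
  = ((1.98)) / ((2.61)·(0.63)) = 1.98/1.6443 = 1.204
Since Q = 1.204 < Kc = 2.32, the reaction proceeds forward (toward products) to reach equilibrium.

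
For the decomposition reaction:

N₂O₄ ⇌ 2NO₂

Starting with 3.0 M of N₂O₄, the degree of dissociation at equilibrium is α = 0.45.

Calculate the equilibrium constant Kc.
K_c = 4.4182

x = α·[A]₀ = 0.45 × 3.0 = 1.35 M dissociated.
At eq: [N₂O₄] = 3.0 − 1.35 = 1.65 M; [NO₂] = 2x = 2.7 M.
Kc = [NO₂]²/[N₂O₄] = (2.7)²/1.65 = 4.418.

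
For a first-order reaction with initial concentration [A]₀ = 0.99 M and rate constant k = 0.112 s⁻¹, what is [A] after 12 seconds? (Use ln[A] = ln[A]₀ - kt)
0.2582 M

ln[A] = ln[A]₀ - k·t = ln(0.99) - (0.112)·(12) = -0.0101 - 1.3440 = -1.3541
[A] = e^(-1.3541) = 0.2582 M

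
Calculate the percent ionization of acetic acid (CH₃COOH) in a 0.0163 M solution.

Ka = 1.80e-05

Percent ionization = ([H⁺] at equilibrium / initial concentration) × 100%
Percent ionization = 3.27%

Let x = [H⁺]. Ka = x²/(C - x) ⇒ x² + (1.80e-05)x - (1.80e-05)(0.0163) = 0. x = 5.3274e-04. Percent = (5.3274e-04/0.0163) × 100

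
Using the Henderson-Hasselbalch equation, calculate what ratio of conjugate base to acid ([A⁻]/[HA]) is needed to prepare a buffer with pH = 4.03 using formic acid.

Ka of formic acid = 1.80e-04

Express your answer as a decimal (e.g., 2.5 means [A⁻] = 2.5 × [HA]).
[A⁻]/[HA] = 1.929

pKa = −log(1.80e-04) = 3.7447. pH = pKa + log([A⁻]/[HA]). 4.03 = 3.7447 + log(ratio). log(ratio) = 4.03 − 3.7447 = 0.2853. ratio = 10^(0.2853) = 1.929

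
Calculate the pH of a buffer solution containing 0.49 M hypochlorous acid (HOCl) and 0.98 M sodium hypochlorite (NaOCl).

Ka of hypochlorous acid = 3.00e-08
pH = 7.82

pKa = -log(3.00e-08) = 7.52. pH = pKa + log([A⁻]/[HA]) = 7.52 + log(0.98/0.49)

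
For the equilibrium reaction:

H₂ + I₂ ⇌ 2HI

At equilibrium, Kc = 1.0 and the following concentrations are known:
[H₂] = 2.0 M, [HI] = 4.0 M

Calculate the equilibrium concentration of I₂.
[I₂] = 8.0000 M

Kc = ([HI]^2) / ([H₂] × [I₂]) = 1.0
[I₂]^1 = (product terms)/(Kc · other reactant terms) = 16 / (1.0 · 2) = 8
[I₂] = 8.0000 M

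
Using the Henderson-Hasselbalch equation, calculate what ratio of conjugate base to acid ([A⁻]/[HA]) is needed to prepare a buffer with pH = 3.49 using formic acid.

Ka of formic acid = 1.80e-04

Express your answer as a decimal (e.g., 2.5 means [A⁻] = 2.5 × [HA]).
[A⁻]/[HA] = 0.556

pKa = −log(1.80e-04) = 3.7447. pH = pKa + log([A⁻]/[HA]). 3.49 = 3.7447 + log(ratio). log(ratio) = 3.49 − 3.7447 = -0.2547. ratio = 10^(-0.2547) = 0.556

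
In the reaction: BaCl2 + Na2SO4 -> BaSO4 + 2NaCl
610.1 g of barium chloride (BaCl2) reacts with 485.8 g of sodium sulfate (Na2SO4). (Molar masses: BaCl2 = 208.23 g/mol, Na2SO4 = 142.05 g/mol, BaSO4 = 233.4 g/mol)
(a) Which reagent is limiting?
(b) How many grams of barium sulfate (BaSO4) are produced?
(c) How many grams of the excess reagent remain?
(a) BaCl2, (b) 683.8 g, (c) 69.6 g

Moles of BaCl2 = 610.1 g ÷ 208.23 g/mol = 2.92993 mol
Moles of Na2SO4 = 485.8 g ÷ 142.05 g/mol = 3.41992 mol
Moles ÷ coefficient: BaCl2: 2.92993/1 = 2.93, Na2SO4: 3.41992/1 = 3.42
(a) BaCl2 has the smaller value, so BaCl2 is the limiting reagent.
(b) Moles of BaSO4 = 2.92993 mol BaCl2 × (1/1) = 2.92993 mol; mass = 2.92993 mol × 233.4 g/mol = 683.8 g
(c) Na2SO4 consumed = 2.92993 × (1/1) = 2.92993 mol; remaining = 3.41992 − 2.92993 = 0.489989 mol; mass = 0.489989 mol × 142.05 g/mol = 69.6 g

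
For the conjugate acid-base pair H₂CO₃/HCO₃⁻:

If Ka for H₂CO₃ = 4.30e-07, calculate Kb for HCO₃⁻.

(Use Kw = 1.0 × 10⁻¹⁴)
K_b = 2.33e-08

Conjugate acid-base pairs differ by one H⁺. Ka × Kb = Kw for a conjugate pair.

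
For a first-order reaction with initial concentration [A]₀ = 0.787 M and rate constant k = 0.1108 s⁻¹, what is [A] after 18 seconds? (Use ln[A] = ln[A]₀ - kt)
0.1071 M

ln[A] = ln[A]₀ - k·t = ln(0.787) - (0.1108)·(18) = -0.2395 - 1.9944 = -2.2339
[A] = e^(-2.2339) = 0.1071 M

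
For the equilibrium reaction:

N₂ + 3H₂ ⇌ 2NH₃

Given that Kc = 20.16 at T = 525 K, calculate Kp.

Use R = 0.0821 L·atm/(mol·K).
K_p = 0.0109

Δn = (moles gaseous products) − (moles gaseous reactants) = -2
T = 525 K; RT = 0.0821 × 525 = 43.1025
Kp = Kc·(RT)^Δn = 20.16 × (43.1025)^-2 = 20.16 × 0.000538264 = 0.0109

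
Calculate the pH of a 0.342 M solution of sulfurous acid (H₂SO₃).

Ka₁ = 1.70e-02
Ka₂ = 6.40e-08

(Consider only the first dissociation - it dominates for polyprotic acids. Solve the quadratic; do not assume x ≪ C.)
pH = 1.17

x² + Ka₁·x − Ka₁·C = 0 with Ka₁ = 1.70e-02, C = 0.342.
x = (−Ka₁ + √(Ka₁² + 4·Ka₁·C))/2 = 6.8222e-02 M, so pH = 1.17.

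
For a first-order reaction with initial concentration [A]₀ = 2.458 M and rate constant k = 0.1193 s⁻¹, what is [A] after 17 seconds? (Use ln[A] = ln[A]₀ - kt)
0.3234 M

ln[A] = ln[A]₀ - k·t = ln(2.458) - (0.1193)·(17) = 0.8993 - 2.0281 = -1.1288
[A] = e^(-1.1288) = 0.3234 M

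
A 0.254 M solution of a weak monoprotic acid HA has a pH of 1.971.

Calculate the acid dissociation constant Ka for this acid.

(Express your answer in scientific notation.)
K_a = 4.70e-04

[H⁺] = 10^(−pH) = 10^(−1.971) = 1.069e-02 M. For HA ⇌ H⁺ + A⁻, Ka = x²/(C − x) = (1.069e-02)²/(0.254 − 1.069e-02) = 4.70e-04.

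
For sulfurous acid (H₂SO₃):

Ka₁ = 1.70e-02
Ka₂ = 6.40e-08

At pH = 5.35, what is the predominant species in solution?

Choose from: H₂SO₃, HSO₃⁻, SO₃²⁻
HSO₃⁻

pKa1 = 1.77, pKa2 = 7.19. Each pKa is the crossover between adjacent species; pH = 5.35 lies in the region where HSO₃⁻ predominates.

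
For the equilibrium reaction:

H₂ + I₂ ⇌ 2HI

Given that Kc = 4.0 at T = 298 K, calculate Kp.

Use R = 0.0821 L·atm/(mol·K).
K_p = 4.0000

Δn = (moles gaseous products) − (moles gaseous reactants) = 0
T = 298 K; RT = 0.0821 × 298 = 24.4658
Kp = Kc·(RT)^Δn = 4.0 × (24.4658)^0 = 4.0 × 1 = 4.0000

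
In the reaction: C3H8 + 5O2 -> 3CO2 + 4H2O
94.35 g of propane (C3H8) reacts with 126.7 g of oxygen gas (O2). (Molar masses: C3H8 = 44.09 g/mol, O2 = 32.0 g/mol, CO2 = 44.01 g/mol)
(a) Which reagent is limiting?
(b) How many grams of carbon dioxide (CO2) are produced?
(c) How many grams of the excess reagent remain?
(a) O2, (b) 104.6 g, (c) 59.44 g

Moles of C3H8 = 94.35 g ÷ 44.09 g/mol = 2.13994 mol
Moles of O2 = 126.7 g ÷ 32.0 g/mol = 3.95938 mol
Moles ÷ coefficient: C3H8: 2.13994/1 = 2.14, O2: 3.95938/5 = 0.7919
(a) O2 has the smaller value, so O2 is the limiting reagent.
(b) Moles of CO2 = 3.95938 mol O2 × (3/5) = 2.37562 mol; mass = 2.37562 mol × 44.01 g/mol = 104.6 g
(c) C3H8 consumed = 3.95938 × (1/5) = 0.791875 mol; remaining = 2.13994 − 0.791875 = 1.34807 mol; mass = 1.34807 mol × 44.09 g/mol = 59.44 g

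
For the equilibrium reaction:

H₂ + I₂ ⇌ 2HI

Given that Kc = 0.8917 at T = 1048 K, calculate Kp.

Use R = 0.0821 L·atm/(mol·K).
K_p = 0.8917

Δn = (moles gaseous products) − (moles gaseous reactants) = 0
T = 1048 K; RT = 0.0821 × 1048 = 86.0408
Kp = Kc·(RT)^Δn = 0.8917 × (86.0408)^0 = 0.8917 × 1 = 0.8917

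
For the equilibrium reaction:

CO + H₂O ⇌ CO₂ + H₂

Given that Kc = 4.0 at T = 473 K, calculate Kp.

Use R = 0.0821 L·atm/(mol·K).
K_p = 4.0000

Δn = (moles gaseous products) − (moles gaseous reactants) = 0
T = 473 K; RT = 0.0821 × 473 = 38.8333
Kp = Kc·(RT)^Δn = 4.0 × (38.8333)^0 = 4.0 × 1 = 4.0000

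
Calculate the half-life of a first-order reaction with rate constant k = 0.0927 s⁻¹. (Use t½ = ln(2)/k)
7.48 s

t½ = ln(2)/k = 0.6931/0.0927 = 7.48 s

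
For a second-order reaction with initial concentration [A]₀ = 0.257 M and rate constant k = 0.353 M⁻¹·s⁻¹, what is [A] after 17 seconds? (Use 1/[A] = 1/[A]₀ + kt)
0.1011 M

1/[A] = 1/[A]₀ + k·t = 1/0.257 + (0.353)·(17) = 3.8911 + 6.0010 = 9.8921
[A] = 1/9.8921 = 0.1011 M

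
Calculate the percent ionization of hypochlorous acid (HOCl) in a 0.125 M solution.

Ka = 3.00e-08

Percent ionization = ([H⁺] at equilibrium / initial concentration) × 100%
Percent ionization = 0.049%

Let x = [H⁺]. Ka = x²/(C - x) ⇒ x² + (3.00e-08)x - (3.00e-08)(0.125) = 0. x = 6.1222e-05. Percent = (6.1222e-05/0.125) × 100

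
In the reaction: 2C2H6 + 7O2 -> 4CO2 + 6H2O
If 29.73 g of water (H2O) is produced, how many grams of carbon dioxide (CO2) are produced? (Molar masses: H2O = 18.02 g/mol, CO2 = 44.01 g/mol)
Moles of H2O = 29.73 g ÷ 18.02 g/mol = 1.64983 mol
Mole ratio: 4 mol CO2 / 6 mol H2O
Moles of CO2 = 1.64983 × (4/6) = 1.09989 mol
Mass of CO2 = 1.09989 mol × 44.01 g/mol = 48.41 g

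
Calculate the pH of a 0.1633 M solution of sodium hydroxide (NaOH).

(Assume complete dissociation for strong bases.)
pH = 13.21

[OH⁻] = 0.1633 M for strong base. pOH = -log[OH⁻] = 0.79, pH = 14 - pOH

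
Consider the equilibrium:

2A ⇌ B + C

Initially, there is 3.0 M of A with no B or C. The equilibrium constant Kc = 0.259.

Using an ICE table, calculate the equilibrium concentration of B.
[B] = 0.757 M

ICE: [A] = 3.0 − 2x, [B] = [C] = x.
Kc = x²/(3.0 − 2x)² = 0.259 ⇒ √Kc = x/(3.0 − 2x).
x = √0.259·3.0/(1 + 2√0.259) = 0.50892·3.0/2.0178 = 0.75663.
[B] = x = 0.757 M.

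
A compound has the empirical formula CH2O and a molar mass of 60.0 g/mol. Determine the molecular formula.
Empirical formula mass of CH2O = 30.03 g/mol
Multiplier = 60.0 / 30.03 ≈ 2
Molecular formula = (CH2O) × 2 = C2H4O2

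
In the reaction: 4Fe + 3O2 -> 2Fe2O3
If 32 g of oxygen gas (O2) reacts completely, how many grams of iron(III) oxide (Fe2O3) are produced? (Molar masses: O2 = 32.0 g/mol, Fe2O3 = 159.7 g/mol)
Moles of O2 = 32 g ÷ 32.0 g/mol = 1 mol
Mole ratio: 2 mol Fe2O3 / 3 mol O2
Moles of Fe2O3 = 1 × (2/3) = 0.666667 mol
Mass of Fe2O3 = 0.666667 mol × 159.7 g/mol = 106.5 g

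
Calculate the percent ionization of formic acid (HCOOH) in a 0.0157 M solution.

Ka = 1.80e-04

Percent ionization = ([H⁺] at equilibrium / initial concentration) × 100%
Percent ionization = 10.1%

Let x = [H⁺]. Ka = x²/(C - x) ⇒ x² + (1.80e-04)x - (1.80e-04)(0.0157) = 0. x = 1.5935e-03. Percent = (1.5935e-03/0.0157) × 100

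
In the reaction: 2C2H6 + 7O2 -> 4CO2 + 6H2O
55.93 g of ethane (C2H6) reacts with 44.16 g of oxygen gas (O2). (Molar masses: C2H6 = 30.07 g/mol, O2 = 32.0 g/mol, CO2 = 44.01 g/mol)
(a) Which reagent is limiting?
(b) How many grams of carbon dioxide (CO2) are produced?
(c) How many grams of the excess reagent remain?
(a) O2, (b) 34.71 g, (c) 44.07 g

Moles of C2H6 = 55.93 g ÷ 30.07 g/mol = 1.85999 mol
Moles of O2 = 44.16 g ÷ 32.0 g/mol = 1.38 mol
Moles ÷ coefficient: C2H6: 1.85999/2 = 0.93, O2: 1.38/7 = 0.1971
(a) O2 has the smaller value, so O2 is the limiting reagent.
(b) Moles of CO2 = 1.38 mol O2 × (4/7) = 0.788571 mol; mass = 0.788571 mol × 44.01 g/mol = 34.71 g
(c) C2H6 consumed = 1.38 × (2/7) = 0.394286 mol; remaining = 1.85999 − 0.394286 = 1.46571 mol; mass = 1.46571 mol × 30.07 g/mol = 44.07 g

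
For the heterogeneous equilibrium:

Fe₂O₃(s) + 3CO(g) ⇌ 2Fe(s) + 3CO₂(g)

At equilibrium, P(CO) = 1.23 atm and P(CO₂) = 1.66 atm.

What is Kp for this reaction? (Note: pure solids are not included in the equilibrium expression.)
K_p = 2.458

Solids (Fe₂O₃, Fe) are excluded.
Kp = P(CO₂)³/P(CO)³ = (1.66)³/(1.23)³ = 4.574/1.861 = 2.458.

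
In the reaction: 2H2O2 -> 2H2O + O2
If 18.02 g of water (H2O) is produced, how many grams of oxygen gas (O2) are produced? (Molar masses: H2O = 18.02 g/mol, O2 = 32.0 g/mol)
Moles of H2O = 18.02 g ÷ 18.02 g/mol = 1 mol
Mole ratio: 1 mol O2 / 2 mol H2O
Moles of O2 = 1 × (1/2) = 0.5 mol
Mass of O2 = 0.5 mol × 32.0 g/mol = 16 g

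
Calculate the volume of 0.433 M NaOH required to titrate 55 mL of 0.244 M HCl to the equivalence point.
V_{base} = 31.0 mL

At equivalence: moles acid = moles base.
moles HCl = 0.244 M × 0.055 L = 0.01342 mol
V_NaOH = 0.01342 mol ÷ 0.433 M = 0.03099 L = 31.0 mL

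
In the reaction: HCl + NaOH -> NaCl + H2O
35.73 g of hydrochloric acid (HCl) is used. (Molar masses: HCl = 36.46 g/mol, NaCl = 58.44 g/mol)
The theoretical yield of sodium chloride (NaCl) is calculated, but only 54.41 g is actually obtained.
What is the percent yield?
Moles of HCl = 35.73 g ÷ 36.46 g/mol = 0.979978 mol
Mole ratio: 1 mol NaCl / 1 mol HCl
Moles of NaCl = 0.979978 × (1/1) = 0.979978 mol
Theoretical yield = 0.979978 mol × 58.44 g/mol = 57.27 g
Actual yield = 54.41 g
Percent yield = (54.41 / 57.27) × 100% = 95.0%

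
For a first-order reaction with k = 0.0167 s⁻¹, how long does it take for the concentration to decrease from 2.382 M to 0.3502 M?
114.80 s

From ln[A] = ln[A]₀ - k·t: t = ln([A]₀/[A])/k = ln(2.382/0.3502)/0.0167 = ln(6.8018)/0.0167 = 1.9172/0.0167 = 114.80 s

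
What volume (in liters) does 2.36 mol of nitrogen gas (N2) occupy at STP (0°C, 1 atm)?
At STP, 1 mol of gas occupies 22.4 L
Volume = 2.36 mol × 22.4 L/mol = 52.86 L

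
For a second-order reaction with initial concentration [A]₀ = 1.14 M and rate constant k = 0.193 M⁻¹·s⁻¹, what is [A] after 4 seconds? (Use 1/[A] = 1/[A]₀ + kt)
0.6064 M

1/[A] = 1/[A]₀ + k·t = 1/1.14 + (0.193)·(4) = 0.8772 + 0.7720 = 1.6492
[A] = 1/1.6492 = 0.6064 M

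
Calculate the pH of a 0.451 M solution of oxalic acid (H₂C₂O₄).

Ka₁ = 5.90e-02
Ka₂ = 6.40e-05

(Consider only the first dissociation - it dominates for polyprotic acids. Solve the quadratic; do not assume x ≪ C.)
pH = 0.87

x² + Ka₁·x − Ka₁·C = 0 with Ka₁ = 5.90e-02, C = 0.451.
x = (−Ka₁ + √(Ka₁² + 4·Ka₁·C))/2 = 1.3627e-01 M, so pH = 0.87.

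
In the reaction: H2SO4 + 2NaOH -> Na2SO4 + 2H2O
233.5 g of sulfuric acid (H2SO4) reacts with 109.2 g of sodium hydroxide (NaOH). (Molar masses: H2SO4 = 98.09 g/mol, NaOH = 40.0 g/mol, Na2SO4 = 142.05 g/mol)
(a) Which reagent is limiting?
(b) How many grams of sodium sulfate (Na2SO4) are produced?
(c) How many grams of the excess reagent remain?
(a) NaOH, (b) 193.9 g, (c) 99.61 g

Moles of H2SO4 = 233.5 g ÷ 98.09 g/mol = 2.38047 mol
Moles of NaOH = 109.2 g ÷ 40.0 g/mol = 2.73 mol
Moles ÷ coefficient: H2SO4: 2.38047/1 = 2.38, NaOH: 2.73/2 = 1.365
(a) NaOH has the smaller value, so NaOH is the limiting reagent.
(b) Moles of Na2SO4 = 2.73 mol NaOH × (1/2) = 1.365 mol; mass = 1.365 mol × 142.05 g/mol = 193.9 g
(c) H2SO4 consumed = 2.73 × (1/2) = 1.365 mol; remaining = 2.38047 − 1.365 = 1.01547 mol; mass = 1.01547 mol × 98.09 g/mol = 99.61 g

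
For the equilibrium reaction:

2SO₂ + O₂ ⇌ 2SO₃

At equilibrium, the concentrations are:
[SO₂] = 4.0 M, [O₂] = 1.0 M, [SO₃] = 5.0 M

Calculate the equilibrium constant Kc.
K_c = 1.5625

Kc = ([SO₃]^2) / ([SO₂]^2 × [O₂])
   = ((5.0)^2) / ((4.0)^2·(1.0))
   = 25 / 16 = 1.5625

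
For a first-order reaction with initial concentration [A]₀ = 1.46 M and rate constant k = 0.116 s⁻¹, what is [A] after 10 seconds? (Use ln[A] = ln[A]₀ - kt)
0.4577 M

ln[A] = ln[A]₀ - k·t = ln(1.46) - (0.116)·(10) = 0.3784 - 1.1600 = -0.7816
[A] = e^(-0.7816) = 0.4577 M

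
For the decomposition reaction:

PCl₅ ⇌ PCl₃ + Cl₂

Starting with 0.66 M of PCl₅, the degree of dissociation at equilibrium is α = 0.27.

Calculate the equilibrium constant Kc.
K_c = 0.0659

x = α·[A]₀ = 0.27 × 0.66 = 0.1782 M dissociated.
At eq: [PCl₅] = 0.66 − 0.1782 = 0.4818 M; [PCl₃] = [Cl₂] = x = 0.1782 M.
Kc = [PCl₃][Cl₂]/[PCl₅] = (0.1782)²/0.4818 = 0.06591.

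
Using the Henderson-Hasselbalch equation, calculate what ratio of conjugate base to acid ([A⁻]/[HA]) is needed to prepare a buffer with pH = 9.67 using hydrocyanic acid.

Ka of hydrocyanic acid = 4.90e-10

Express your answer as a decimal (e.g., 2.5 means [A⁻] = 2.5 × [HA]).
[A⁻]/[HA] = 2.292

pKa = −log(4.90e-10) = 9.3098. pH = pKa + log([A⁻]/[HA]). 9.67 = 9.3098 + log(ratio). log(ratio) = 9.67 − 9.3098 = 0.3602. ratio = 10^(0.3602) = 2.292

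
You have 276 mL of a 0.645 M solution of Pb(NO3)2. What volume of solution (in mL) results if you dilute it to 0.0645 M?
Using M₁V₁ = M₂V₂:
0.645 × 276 = 0.0645 × V₂
V₂ = (0.645 × 276) / 0.0645 = 2760 mL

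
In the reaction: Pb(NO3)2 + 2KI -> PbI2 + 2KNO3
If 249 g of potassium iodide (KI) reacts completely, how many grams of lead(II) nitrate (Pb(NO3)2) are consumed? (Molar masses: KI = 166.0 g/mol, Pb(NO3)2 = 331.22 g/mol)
Moles of KI = 249 g ÷ 166.0 g/mol = 1.5 mol
Mole ratio: 1 mol Pb(NO3)2 / 2 mol KI
Moles of Pb(NO3)2 = 1.5 × (1/2) = 0.75 mol
Mass of Pb(NO3)2 = 0.75 mol × 331.22 g/mol = 248.4 g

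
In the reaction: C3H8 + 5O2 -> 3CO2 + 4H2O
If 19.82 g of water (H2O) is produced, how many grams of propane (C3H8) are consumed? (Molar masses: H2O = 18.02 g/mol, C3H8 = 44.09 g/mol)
Moles of H2O = 19.82 g ÷ 18.02 g/mol = 1.09989 mol
Mole ratio: 1 mol C3H8 / 4 mol H2O
Moles of C3H8 = 1.09989 × (1/4) = 0.274972 mol
Mass of C3H8 = 0.274972 mol × 44.09 g/mol = 12.12 g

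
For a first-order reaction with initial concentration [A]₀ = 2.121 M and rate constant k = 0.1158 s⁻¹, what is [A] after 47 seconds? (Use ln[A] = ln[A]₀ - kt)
0.0092 M

ln[A] = ln[A]₀ - k·t = ln(2.121) - (0.1158)·(47) = 0.7519 - 5.4426 = -4.6907
[A] = e^(-4.6907) = 0.0092 M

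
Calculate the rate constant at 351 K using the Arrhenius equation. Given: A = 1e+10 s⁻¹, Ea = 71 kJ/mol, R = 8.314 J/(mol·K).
2.71e-01 s⁻¹

k = A·exp(-Ea/(R·T)) = 1e+10·exp(-71000/(8.314·351)) = 1e+10·exp(-24.3299) = 1e+10·2.7142e-11 = 2.71e-01 s⁻¹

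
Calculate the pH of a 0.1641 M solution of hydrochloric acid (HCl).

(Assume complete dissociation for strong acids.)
pH = 0.78

[H⁺] = 0.1641 M for strong acid. pH = -log[H⁺] = -log(0.1641)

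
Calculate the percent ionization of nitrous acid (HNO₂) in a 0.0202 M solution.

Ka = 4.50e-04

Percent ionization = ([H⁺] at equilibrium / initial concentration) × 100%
Percent ionization = 13.9%

Let x = [H⁺]. Ka = x²/(C - x) ⇒ x² + (4.50e-04)x - (4.50e-04)(0.0202) = 0. x = 2.7983e-03. Percent = (2.7983e-03/0.0202) × 100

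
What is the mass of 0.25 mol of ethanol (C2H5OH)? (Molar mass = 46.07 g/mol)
Mass = 0.25 mol × 46.07 g/mol = 11.52 g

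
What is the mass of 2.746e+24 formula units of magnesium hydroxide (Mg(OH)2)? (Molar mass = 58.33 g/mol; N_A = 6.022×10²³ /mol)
Moles = 2.746e+24 ÷ 6.022×10²³ = 4.55995 mol
Mass = 4.55995 mol × 58.33 g/mol = 266 g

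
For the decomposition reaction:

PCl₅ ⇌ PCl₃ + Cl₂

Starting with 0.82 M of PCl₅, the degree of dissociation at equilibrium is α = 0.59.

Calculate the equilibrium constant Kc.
K_c = 0.6962

x = α·[A]₀ = 0.59 × 0.82 = 0.4838 M dissociated.
At eq: [PCl₅] = 0.82 − 0.4838 = 0.3362 M; [PCl₃] = [Cl₂] = x = 0.4838 M.
Kc = [PCl₃][Cl₂]/[PCl₅] = (0.4838)²/0.3362 = 0.6962.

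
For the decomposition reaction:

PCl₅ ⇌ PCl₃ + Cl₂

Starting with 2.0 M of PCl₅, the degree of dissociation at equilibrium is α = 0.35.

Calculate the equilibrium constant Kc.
K_c = 0.3769

x = α·[A]₀ = 0.35 × 2.0 = 0.7 M dissociated.
At eq: [PCl₅] = 2.0 − 0.7 = 1.3 M; [PCl₃] = [Cl₂] = x = 0.7 M.
Kc = [PCl₃][Cl₂]/[PCl₅] = (0.7)²/1.3 = 0.3769.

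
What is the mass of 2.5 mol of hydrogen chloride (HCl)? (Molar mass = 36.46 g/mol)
Mass = 2.5 mol × 36.46 g/mol = 91.15 g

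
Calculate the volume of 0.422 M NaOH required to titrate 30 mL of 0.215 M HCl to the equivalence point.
V_{base} = 15.3 mL

At equivalence: moles acid = moles base.
moles HCl = 0.215 M × 0.03 L = 0.00645 mol
V_NaOH = 0.00645 mol ÷ 0.422 M = 0.01528 L = 15.3 mL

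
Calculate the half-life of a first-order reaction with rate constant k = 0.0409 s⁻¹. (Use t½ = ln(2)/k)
16.95 s

t½ = ln(2)/k = 0.6931/0.0409 = 16.95 s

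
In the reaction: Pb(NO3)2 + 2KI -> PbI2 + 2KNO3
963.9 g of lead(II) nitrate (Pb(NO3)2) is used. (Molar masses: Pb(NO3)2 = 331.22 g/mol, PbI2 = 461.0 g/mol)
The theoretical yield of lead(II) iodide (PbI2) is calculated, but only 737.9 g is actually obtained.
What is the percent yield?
Moles of Pb(NO3)2 = 963.9 g ÷ 331.22 g/mol = 2.91015 mol
Mole ratio: 1 mol PbI2 / 1 mol Pb(NO3)2
Moles of PbI2 = 2.91015 × (1/1) = 2.91015 mol
Theoretical yield = 2.91015 mol × 461.0 g/mol = 1341.6 g
Actual yield = 737.9 g
Percent yield = (737.9 / 1341.6) × 100% = 55.0%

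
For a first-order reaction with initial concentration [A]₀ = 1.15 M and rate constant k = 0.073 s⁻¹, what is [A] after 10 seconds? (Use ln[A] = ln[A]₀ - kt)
0.5542 M

ln[A] = ln[A]₀ - k·t = ln(1.15) - (0.073)·(10) = 0.1398 - 0.7300 = -0.5902
[A] = e^(-0.5902) = 0.5542 M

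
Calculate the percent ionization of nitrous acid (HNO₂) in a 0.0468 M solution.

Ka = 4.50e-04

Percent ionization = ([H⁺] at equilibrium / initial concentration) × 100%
Percent ionization = 9.34%

Let x = [H⁺]. Ka = x²/(C - x) ⇒ x² + (4.50e-04)x - (4.50e-04)(0.0468) = 0. x = 4.3696e-03. Percent = (4.3696e-03/0.0468) × 100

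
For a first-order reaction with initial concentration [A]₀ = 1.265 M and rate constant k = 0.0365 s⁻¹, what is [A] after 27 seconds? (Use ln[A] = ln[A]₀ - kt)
0.4722 M

ln[A] = ln[A]₀ - k·t = ln(1.265) - (0.0365)·(27) = 0.2351 - 0.9855 = -0.7504
[A] = e^(-0.7504) = 0.4722 M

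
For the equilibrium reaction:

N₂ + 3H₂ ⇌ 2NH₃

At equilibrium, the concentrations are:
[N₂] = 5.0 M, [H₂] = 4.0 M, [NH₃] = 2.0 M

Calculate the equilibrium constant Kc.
K_c = 0.0125

Kc = ([NH₃]^2) / ([N₂] × [H₂]^3)
   = ((2.0)^2) / ((5.0)·(4.0)^3)
   = 4 / 320 = 0.0125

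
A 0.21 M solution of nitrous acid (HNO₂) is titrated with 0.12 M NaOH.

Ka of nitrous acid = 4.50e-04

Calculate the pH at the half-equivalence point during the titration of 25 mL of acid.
pH = pKa = 3.35

At the half-equivalence point, [HA] = [A⁻], so by Henderson–Hasselbalch pH = pKa + log(1) = pKa.
pKa = −log(4.50e-04) = 3.35.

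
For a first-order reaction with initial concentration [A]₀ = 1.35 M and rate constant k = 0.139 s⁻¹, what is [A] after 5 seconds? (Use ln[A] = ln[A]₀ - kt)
0.6738 M

ln[A] = ln[A]₀ - k·t = ln(1.35) - (0.139)·(5) = 0.3001 - 0.6950 = -0.3949
[A] = e^(-0.3949) = 0.6738 M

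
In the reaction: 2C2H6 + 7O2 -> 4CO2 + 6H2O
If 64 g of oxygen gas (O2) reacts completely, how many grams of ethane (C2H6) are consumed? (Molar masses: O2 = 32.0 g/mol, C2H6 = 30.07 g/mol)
Moles of O2 = 64 g ÷ 32.0 g/mol = 2 mol
Mole ratio: 2 mol C2H6 / 7 mol O2
Moles of C2H6 = 2 × (2/7) = 0.571429 mol
Mass of C2H6 = 0.571429 mol × 30.07 g/mol = 17.18 g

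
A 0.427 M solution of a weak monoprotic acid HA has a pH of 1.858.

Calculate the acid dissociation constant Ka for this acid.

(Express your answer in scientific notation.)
K_a = 4.65e-04

[H⁺] = 10^(−pH) = 10^(−1.858) = 1.387e-02 M. For HA ⇌ H⁺ + A⁻, Ka = x²/(C − x) = (1.387e-02)²/(0.427 − 1.387e-02) = 4.65e-04.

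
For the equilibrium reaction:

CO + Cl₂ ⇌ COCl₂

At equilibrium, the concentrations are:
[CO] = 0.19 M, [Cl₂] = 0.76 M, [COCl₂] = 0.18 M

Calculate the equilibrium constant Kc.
K_c = 1.2465

Kc = ([COCl₂]) / ([CO] × [Cl₂])
   = ((0.18)) / ((0.19)·(0.76))
   = 0.18 / 0.1444 = 1.2465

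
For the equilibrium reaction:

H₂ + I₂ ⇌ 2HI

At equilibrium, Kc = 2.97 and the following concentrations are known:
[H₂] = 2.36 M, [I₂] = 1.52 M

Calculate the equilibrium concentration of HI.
[HI] = 3.2640 M

Kc = ([HI]^2) / ([H₂] × [I₂]) = 2.97
[HI]^2 = Kc · (reactant terms)/(other product terms) = 2.97 · 3.5872 / 1 = 10.654
[HI] = (10.654)^(1/2) = 3.2640 M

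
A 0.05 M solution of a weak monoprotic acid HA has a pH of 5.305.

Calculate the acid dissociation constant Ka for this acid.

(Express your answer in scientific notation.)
K_a = 4.91e-10

[H⁺] = 10^(−pH) = 10^(−5.305) = 4.955e-06 M. For HA ⇌ H⁺ + A⁻, Ka = x²/(C − x) = (4.955e-06)²/(0.05 − 4.955e-06) = 4.91e-10.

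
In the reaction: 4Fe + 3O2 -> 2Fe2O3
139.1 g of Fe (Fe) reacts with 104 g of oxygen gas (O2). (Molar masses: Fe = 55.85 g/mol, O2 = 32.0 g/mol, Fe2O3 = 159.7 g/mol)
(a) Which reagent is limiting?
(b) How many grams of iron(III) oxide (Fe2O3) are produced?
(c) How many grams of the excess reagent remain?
(a) Fe, (b) 198.9 g, (c) 44.23 g

Moles of Fe = 139.1 g ÷ 55.85 g/mol = 2.4906 mol
Moles of O2 = 104 g ÷ 32.0 g/mol = 3.25 mol
Moles ÷ coefficient: Fe: 2.4906/4 = 0.6226, O2: 3.25/3 = 1.083
(a) Fe has the smaller value, so Fe is the limiting reagent.
(b) Moles of Fe2O3 = 2.4906 mol Fe × (2/4) = 1.2453 mol; mass = 1.2453 mol × 159.7 g/mol = 198.9 g
(c) O2 consumed = 2.4906 × (3/4) = 1.86795 mol; remaining = 3.25 − 1.86795 = 1.38205 mol; mass = 1.38205 mol × 32.0 g/mol = 44.23 g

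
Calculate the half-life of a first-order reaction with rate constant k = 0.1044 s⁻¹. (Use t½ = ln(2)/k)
6.64 s

t½ = ln(2)/k = 0.6931/0.1044 = 6.64 s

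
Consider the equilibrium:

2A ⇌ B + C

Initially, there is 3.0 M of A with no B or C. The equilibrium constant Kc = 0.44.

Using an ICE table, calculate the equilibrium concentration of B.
[B] = 0.855 M

ICE: [A] = 3.0 − 2x, [B] = [C] = x.
Kc = x²/(3.0 − 2x)² = 0.44 ⇒ √Kc = x/(3.0 − 2x).
x = √0.44·3.0/(1 + 2√0.44) = 0.66332·3.0/2.3266 = 0.8553.
[B] = x = 0.855 M.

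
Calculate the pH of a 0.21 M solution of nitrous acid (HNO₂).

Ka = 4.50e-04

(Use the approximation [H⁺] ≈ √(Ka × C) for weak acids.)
pH = 2.01

[H⁺] = √(Ka × C) = √(4.50e-04 × 0.21) = 9.7211e-03. pH = -log(9.7211e-03)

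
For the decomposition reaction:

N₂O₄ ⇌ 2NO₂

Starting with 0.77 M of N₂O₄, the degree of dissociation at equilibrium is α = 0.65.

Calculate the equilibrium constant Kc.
K_c = 3.7180

x = α·[A]₀ = 0.65 × 0.77 = 0.5005 M dissociated.
At eq: [N₂O₄] = 0.77 − 0.5005 = 0.2695 M; [NO₂] = 2x = 1.001 M.
Kc = [NO₂]²/[N₂O₄] = (1.001)²/0.2695 = 3.718.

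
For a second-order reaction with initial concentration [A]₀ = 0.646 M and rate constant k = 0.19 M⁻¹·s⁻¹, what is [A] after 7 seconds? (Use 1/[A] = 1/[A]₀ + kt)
0.3475 M

1/[A] = 1/[A]₀ + k·t = 1/0.646 + (0.19)·(7) = 1.5480 + 1.3300 = 2.8780
[A] = 1/2.8780 = 0.3475 M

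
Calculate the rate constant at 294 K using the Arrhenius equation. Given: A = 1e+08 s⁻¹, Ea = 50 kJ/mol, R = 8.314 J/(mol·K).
1.31e-01 s⁻¹

k = A·exp(-Ea/(R·T)) = 1e+08·exp(-50000/(8.314·294)) = 1e+08·exp(-20.4556) = 1e+08·1.3069e-09 = 1.31e-01 s⁻¹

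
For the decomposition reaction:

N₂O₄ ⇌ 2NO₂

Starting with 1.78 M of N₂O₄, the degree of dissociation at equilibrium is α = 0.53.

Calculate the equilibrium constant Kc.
K_c = 4.2553

x = α·[A]₀ = 0.53 × 1.78 = 0.9434 M dissociated.
At eq: [N₂O₄] = 1.78 − 0.9434 = 0.8366 M; [NO₂] = 2x = 1.887 M.
Kc = [NO₂]²/[N₂O₄] = (1.887)²/0.8366 = 4.255.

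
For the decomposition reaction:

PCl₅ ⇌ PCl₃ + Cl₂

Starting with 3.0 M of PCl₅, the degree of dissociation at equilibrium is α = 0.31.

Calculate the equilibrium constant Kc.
K_c = 0.4178

x = α·[A]₀ = 0.31 × 3.0 = 0.93 M dissociated.
At eq: [PCl₅] = 3.0 − 0.93 = 2.07 M; [PCl₃] = [Cl₂] = x = 0.93 M.
Kc = [PCl₃][Cl₂]/[PCl₅] = (0.93)²/2.07 = 0.4178.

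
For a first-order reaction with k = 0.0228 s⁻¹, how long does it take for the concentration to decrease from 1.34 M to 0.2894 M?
67.22 s

From ln[A] = ln[A]₀ - k·t: t = ln([A]₀/[A])/k = ln(1.34/0.2894)/0.0228 = ln(4.6303)/0.0228 = 1.5326/0.0228 = 67.22 s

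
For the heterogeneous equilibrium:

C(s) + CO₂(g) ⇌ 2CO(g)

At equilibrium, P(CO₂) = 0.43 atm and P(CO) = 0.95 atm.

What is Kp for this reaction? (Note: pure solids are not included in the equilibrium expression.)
K_p = 2.099

Solid C is excluded.
Kp = P(CO)²/P(CO₂) = (0.95)²/0.43 = 0.9025/0.43 = 2.099.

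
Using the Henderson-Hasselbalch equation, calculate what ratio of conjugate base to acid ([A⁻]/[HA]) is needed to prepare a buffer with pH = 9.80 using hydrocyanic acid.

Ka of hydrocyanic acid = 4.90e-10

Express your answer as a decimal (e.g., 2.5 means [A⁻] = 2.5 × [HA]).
[A⁻]/[HA] = 3.092

pKa = −log(4.90e-10) = 9.3098. pH = pKa + log([A⁻]/[HA]). 9.80 = 9.3098 + log(ratio). log(ratio) = 9.80 − 9.3098 = 0.4902. ratio = 10^(0.4902) = 3.092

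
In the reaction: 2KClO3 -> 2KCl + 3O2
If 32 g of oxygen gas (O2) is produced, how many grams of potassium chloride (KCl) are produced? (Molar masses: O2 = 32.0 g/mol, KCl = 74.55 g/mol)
Moles of O2 = 32 g ÷ 32.0 g/mol = 1 mol
Mole ratio: 2 mol KCl / 3 mol O2
Moles of KCl = 1 × (2/3) = 0.666667 mol
Mass of KCl = 0.666667 mol × 74.55 g/mol = 49.7 g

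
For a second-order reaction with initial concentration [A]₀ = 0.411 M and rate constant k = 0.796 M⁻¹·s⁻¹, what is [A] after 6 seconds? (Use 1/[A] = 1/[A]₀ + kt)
0.1387 M

1/[A] = 1/[A]₀ + k·t = 1/0.411 + (0.796)·(6) = 2.4331 + 4.7760 = 7.2091
[A] = 1/7.2091 = 0.1387 M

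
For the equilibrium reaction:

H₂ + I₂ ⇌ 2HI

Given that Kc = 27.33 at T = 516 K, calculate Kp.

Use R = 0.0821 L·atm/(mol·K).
K_p = 27.3300

Δn = (moles gaseous products) − (moles gaseous reactants) = 0
T = 516 K; RT = 0.0821 × 516 = 42.3636
Kp = Kc·(RT)^Δn = 27.33 × (42.3636)^0 = 27.33 × 1 = 27.3300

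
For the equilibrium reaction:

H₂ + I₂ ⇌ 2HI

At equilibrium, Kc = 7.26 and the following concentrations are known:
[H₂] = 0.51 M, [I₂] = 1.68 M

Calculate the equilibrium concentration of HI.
[HI] = 2.4941 M

Kc = ([HI]^2) / ([H₂] × [I₂]) = 7.26
[HI]^2 = Kc · (reactant terms)/(other product terms) = 7.26 · 0.8568 / 1 = 6.2204
[HI] = (6.2204)^(1/2) = 2.4941 M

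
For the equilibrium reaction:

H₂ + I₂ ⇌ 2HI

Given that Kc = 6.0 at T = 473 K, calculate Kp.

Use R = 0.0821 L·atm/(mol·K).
K_p = 6.0000

Δn = (moles gaseous products) − (moles gaseous reactants) = 0
T = 473 K; RT = 0.0821 × 473 = 38.8333
Kp = Kc·(RT)^Δn = 6.0 × (38.8333)^0 = 6.0 × 1 = 6.0000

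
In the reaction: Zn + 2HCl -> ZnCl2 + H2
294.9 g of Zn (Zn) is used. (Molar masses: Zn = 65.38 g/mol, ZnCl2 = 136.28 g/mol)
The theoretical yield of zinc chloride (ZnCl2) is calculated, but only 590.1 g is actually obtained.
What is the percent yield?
Moles of Zn = 294.9 g ÷ 65.38 g/mol = 4.51055 mol
Mole ratio: 1 mol ZnCl2 / 1 mol Zn
Moles of ZnCl2 = 4.51055 × (1/1) = 4.51055 mol
Theoretical yield = 4.51055 mol × 136.28 g/mol = 614.7 g
Actual yield = 590.1 g
Percent yield = (590.1 / 614.7) × 100% = 96.0%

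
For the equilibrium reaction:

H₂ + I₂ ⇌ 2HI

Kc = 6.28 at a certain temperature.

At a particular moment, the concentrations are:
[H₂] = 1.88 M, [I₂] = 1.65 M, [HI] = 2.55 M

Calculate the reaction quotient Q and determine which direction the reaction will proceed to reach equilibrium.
Q = 2.096, Q < K, reaction proceeds forward (toward products)

Q = ([HI]^2) / ([H₂] × [I₂])
  = ((2.55)^2) / ((1.88)·(1.65)) = 6.5025/3.102 = 2.096
Since Q = 2.096 < Kc = 6.28, the reaction proceeds forward (toward products) to reach equilibrium.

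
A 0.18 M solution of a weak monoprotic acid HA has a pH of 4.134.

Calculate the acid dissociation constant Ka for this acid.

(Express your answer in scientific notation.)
K_a = 3.00e-08

[H⁺] = 10^(−pH) = 10^(−4.134) = 7.345e-05 M. For HA ⇌ H⁺ + A⁻, Ka = x²/(C − x) = (7.345e-05)²/(0.18 − 7.345e-05) = 3.00e-08.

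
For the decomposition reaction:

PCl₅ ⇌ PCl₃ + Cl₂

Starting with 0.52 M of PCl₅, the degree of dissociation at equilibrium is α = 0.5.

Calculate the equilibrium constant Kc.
K_c = 0.2600

x = α·[A]₀ = 0.5 × 0.52 = 0.26 M dissociated.
At eq: [PCl₅] = 0.52 − 0.26 = 0.26 M; [PCl₃] = [Cl₂] = x = 0.26 M.
Kc = [PCl₃][Cl₂]/[PCl₅] = (0.26)²/0.26 = 0.26.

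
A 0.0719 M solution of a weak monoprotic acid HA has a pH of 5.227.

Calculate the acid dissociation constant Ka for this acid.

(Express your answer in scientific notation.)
K_a = 4.89e-10

[H⁺] = 10^(−pH) = 10^(−5.227) = 5.929e-06 M. For HA ⇌ H⁺ + A⁻, Ka = x²/(C − x) = (5.929e-06)²/(0.0719 − 5.929e-06) = 4.89e-10.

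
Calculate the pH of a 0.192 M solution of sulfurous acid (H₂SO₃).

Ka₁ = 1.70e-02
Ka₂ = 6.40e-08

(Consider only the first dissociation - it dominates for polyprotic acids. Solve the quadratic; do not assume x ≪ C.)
pH = 1.31

x² + Ka₁·x − Ka₁·C = 0 with Ka₁ = 1.70e-02, C = 0.192.
x = (−Ka₁ + √(Ka₁² + 4·Ka₁·C))/2 = 4.9260e-02 M, so pH = 1.31.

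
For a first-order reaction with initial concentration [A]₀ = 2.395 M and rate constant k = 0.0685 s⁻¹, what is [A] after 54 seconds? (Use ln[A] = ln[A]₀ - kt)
0.0593 M

ln[A] = ln[A]₀ - k·t = ln(2.395) - (0.0685)·(54) = 0.8734 - 3.6990 = -2.8256
[A] = e^(-2.8256) = 0.0593 M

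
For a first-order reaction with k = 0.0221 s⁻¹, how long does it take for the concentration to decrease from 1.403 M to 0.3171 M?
67.29 s

From ln[A] = ln[A]₀ - k·t: t = ln([A]₀/[A])/k = ln(1.403/0.3171)/0.0221 = ln(4.4245)/0.0221 = 1.4872/0.0221 = 67.29 s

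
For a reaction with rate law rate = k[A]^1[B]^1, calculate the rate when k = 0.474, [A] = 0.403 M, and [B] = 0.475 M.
0.09074 M/s

rate = k·[A]^1·[B]^1 = 0.474·(0.403)^1·(0.475)^1 = 0.474·0.403·0.475 = 0.09074 M/s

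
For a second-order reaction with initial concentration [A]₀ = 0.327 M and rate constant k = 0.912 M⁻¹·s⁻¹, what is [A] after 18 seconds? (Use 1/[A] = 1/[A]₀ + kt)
0.0514 M

1/[A] = 1/[A]₀ + k·t = 1/0.327 + (0.912)·(18) = 3.0581 + 16.4160 = 19.4741
[A] = 1/19.4741 = 0.0514 M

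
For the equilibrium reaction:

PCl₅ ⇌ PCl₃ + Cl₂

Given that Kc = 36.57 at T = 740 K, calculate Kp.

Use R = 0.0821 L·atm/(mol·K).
K_p = 2.22e+03

Δn = (moles gaseous products) − (moles gaseous reactants) = 1
T = 740 K; RT = 0.0821 × 740 = 60.754
Kp = Kc·(RT)^Δn = 36.57 × (60.754)^1 = 36.57 × 60.754 = 2.22e+03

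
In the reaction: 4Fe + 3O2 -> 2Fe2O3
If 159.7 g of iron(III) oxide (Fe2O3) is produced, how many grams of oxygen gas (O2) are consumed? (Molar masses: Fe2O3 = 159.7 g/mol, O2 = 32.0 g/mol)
Moles of Fe2O3 = 159.7 g ÷ 159.7 g/mol = 1 mol
Mole ratio: 3 mol O2 / 2 mol Fe2O3
Moles of O2 = 1 × (3/2) = 1.5 mol
Mass of O2 = 1.5 mol × 32.0 g/mol = 48 g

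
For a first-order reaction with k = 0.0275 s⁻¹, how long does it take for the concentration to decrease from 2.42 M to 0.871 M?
37.16 s

From ln[A] = ln[A]₀ - k·t: t = ln([A]₀/[A])/k = ln(2.42/0.871)/0.0275 = ln(2.7784)/0.0275 = 1.0219/0.0275 = 37.16 s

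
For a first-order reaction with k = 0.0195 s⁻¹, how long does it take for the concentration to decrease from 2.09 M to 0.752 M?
52.42 s

From ln[A] = ln[A]₀ - k·t: t = ln([A]₀/[A])/k = ln(2.09/0.752)/0.0195 = ln(2.7793)/0.0195 = 1.0222/0.0195 = 52.42 s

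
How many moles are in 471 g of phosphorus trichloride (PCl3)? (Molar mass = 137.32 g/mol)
Moles = 471 g ÷ 137.32 g/mol = 3.43 mol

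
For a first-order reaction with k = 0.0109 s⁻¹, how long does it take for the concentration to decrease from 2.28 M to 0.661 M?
113.59 s

From ln[A] = ln[A]₀ - k·t: t = ln([A]₀/[A])/k = ln(2.28/0.661)/0.0109 = ln(3.4493)/0.0109 = 1.2382/0.0109 = 113.59 s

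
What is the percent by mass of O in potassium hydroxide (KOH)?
Mass of O in formula = 16.0 × 1 = 16 g/mol
Molar mass = 56.11 g/mol
% O = (16/56.11) × 100% = 28.52%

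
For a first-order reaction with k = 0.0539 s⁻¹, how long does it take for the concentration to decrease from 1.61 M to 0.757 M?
14.00 s

From ln[A] = ln[A]₀ - k·t: t = ln([A]₀/[A])/k = ln(1.61/0.757)/0.0539 = ln(2.1268)/0.0539 = 0.7546/0.0539 = 14.00 s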